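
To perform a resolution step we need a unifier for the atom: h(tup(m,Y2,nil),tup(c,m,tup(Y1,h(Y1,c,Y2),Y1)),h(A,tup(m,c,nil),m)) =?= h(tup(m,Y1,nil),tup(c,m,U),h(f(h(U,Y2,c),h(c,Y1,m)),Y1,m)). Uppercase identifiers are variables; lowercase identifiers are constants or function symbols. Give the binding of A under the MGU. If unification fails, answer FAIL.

f(h(tup(tup(m,c,nil),h(tup(m,c,nil),c,tup(m,c,nil)),tup(m,c,nil)),tup(m,c,nil),c),h(c,tup(m,c,nil),m))

Decompose h/3: tup(m,Y2,nil) =?= tup(m,Y1,nil),  tup(c,m,tup(Y1,h(Y1,c,Y2),Y1)) =?= tup(c,m,U),  h(A,tup(m,c,nil),m) =?= h(f(h(U,Y2,c),h(c,Y1,m)),Y1,m).
Decompose tup/3: m =?= m,  Y2 =?= Y1,  nil =?= nil.
Delete trivial equation m =?= m.
Bind Y2 := Y1; substituting into the 2 remaining equations that mention Y2 gives: tup(c,m,tup(Y1,h(Y1,c,Y1),Y1)) =?= tup(c,m,U),  h(A,tup(m,c,nil),m) =?= h(f(h(U,Y1,c),h(c,Y1,m)),Y1,m).
Delete trivial equation nil =?= nil.
Decompose tup/3: c =?= c,  m =?= m,  tup(Y1,h(Y1,c,Y1),Y1) =?= U.
Delete trivial equation c =?= c.
Delete trivial equation m =?= m.
Bind U := tup(Y1,h(Y1,c,Y1),Y1); substituting into the remaining equation gives: h(A,tup(m,c,nil),m) =?= h(f(h(tup(Y1,h(Y1,c,Y1),Y1),Y1,c),h(c,Y1,m)),Y1,m).
Decompose h/3: A =?= f(h(tup(Y1,h(Y1,c,Y1),Y1),Y1,c),h(c,Y1,m)),  tup(m,c,nil) =?= Y1,  m =?= m.
Bind A := f(h(tup(Y1,h(Y1,c,Y1),Y1),Y1,c),h(c,Y1,m)); no other remaining equation mentions A.
Bind Y1 := tup(m,c,nil); no other remaining equation mentions Y1. Substituting into the earlier bindings gives Y2 := tup(m,c,nil), U := tup(tup(m,c,nil),h(tup(m,c,nil),c,tup(m,c,nil)),tup(m,c,nil)), A := f(h(tup(tup(m,c,nil),h(tup(m,c,nil),c,tup(m,c,nil)),tup(m,c,nil)),tup(m,c,nil),c),h(c,tup(m,c,nil),m)).
Delete trivial equation m =?= m.
MGU = { Y2 := tup(m,c,nil), U := tup(tup(m,c,nil),h(tup(m,c,nil),c,tup(m,c,nil)),tup(m,c,nil)), A := f(h(tup(tup(m,c,nil),h(tup(m,c,nil),c,tup(m,c,nil)),tup(m,c,nil)),tup(m,c,nil),c),h(c,tup(m,c,nil),m)), Y1 := tup(m,c,nil) }, so A := f(h(tup(tup(m,c,nil),h(tup(m,c,nil),c,tup(m,c,nil)),tup(m,c,nil)),tup(m,c,nil),c),h(c,tup(m,c,nil),m)).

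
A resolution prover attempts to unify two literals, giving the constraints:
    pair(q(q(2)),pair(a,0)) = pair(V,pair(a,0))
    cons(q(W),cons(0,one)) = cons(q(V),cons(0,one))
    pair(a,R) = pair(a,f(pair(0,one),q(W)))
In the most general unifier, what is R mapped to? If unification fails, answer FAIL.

f(pair(0,one),q(q(q(2))))

Decompose pair/2: q(q(2)) = V,  pair(a,0) = pair(a,0).
Bind V := q(q(2)); substituting into the one remaining equation that mentions V gives: cons(q(W),cons(0,one)) = cons(q(q(q(2))),cons(0,one)).
Delete trivial equation pair(a,0) = pair(a,0).
Decompose cons/2: q(W) = q(q(q(2))),  cons(0,one) = cons(0,one).
Decompose q/1: W = q(q(2)).
Bind W := q(q(2)); substituting into the one remaining equation that mentions W gives: pair(a,R) = pair(a,f(pair(0,one),q(q(q(2))))).
Delete trivial equation cons(0,one) = cons(0,one).
Decompose pair/2: a = a,  R = f(pair(0,one),q(q(q(2)))).
Delete trivial equation a = a.
Bind R := f(pair(0,one),q(q(q(2)))).
MGU = { V ↦ q(q(2)), W ↦ q(q(2)), R ↦ f(pair(0,one),q(q(q(2)))) }, so R ↦ f(pair(0,one),q(q(q(2)))).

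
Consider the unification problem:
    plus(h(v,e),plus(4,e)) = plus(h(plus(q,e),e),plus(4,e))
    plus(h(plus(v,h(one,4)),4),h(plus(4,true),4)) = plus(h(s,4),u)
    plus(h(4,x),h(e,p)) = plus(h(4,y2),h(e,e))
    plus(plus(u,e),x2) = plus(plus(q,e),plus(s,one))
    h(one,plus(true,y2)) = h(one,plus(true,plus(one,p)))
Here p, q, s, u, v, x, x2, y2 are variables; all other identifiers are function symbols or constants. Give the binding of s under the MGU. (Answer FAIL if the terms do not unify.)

plus(plus(h(plus(4,true),4),e),h(one,4))

Decompose plus/2: h(v,e) = h(plus(q,e),e),  plus(4,e) = plus(4,e).
Decompose h/2: v = plus(q,e),  e = e.
Bind v := plus(q,e); substituting into the one remaining equation that mentions v gives: plus(h(plus(plus(q,e),h(one,4)),4),h(plus(4,true),4)) = plus(h(s,4),u).
Delete trivial equation e = e.
Delete trivial equation plus(4,e) = plus(4,e).
Decompose plus/2: h(plus(plus(q,e),h(one,4)),4) = h(s,4),  h(plus(4,true),4) = u.
Decompose h/2: plus(plus(q,e),h(one,4)) = s,  4 = 4.
Bind s := plus(plus(q,e),h(one,4)); substituting into the one remaining equation that mentions s gives: plus(plus(u,e),x2) = plus(plus(q,e),plus(plus(plus(q,e),h(one,4)),one)).
Delete trivial equation 4 = 4.
Bind u := h(plus(4,true),4); substituting into the one remaining equation that mentions u gives: plus(plus(h(plus(4,true),4),e),x2) = plus(plus(q,e),plus(plus(plus(q,e),h(one,4)),one)).
Decompose plus/2: h(4,x) = h(4,y2),  h(e,p) = h(e,e).
Decompose h/2: 4 = 4,  x = y2.
Delete trivial equation 4 = 4.
Bind x := y2; no other remaining equation mentions x.
Decompose h/2: e = e,  p = e.
Delete trivial equation e = e.
Bind p := e; substituting into the one remaining equation that mentions p gives: h(one,plus(true,y2)) = h(one,plus(true,plus(one,e))).
Decompose plus/2: plus(h(plus(4,true),4),e) = plus(q,e),  x2 = plus(plus(plus(q,e),h(one,4)),one).
Decompose plus/2: h(plus(4,true),4) = q,  e = e.
Bind q := h(plus(4,true),4); substituting into the one remaining equation that mentions q gives: x2 = plus(plus(plus(h(plus(4,true),4),e),h(one,4)),one). Substituting into the earlier bindings gives v := plus(h(plus(4,true),4),e), s := plus(plus(h(plus(4,true),4),e),h(one,4)).
Delete trivial equation e = e.
Bind x2 := plus(plus(plus(h(plus(4,true),4),e),h(one,4)),one); no other remaining equation mentions x2.
Decompose h/2: one = one,  plus(true,y2) = plus(true,plus(one,e)).
Delete trivial equation one = one.
Decompose plus/2: true = true,  y2 = plus(one,e).
Delete trivial equation true = true.
Bind y2 := plus(one,e). Substituting into the earlier binding gives x := plus(one,e).
MGU = { v := plus(h(plus(4,true),4),e), s := plus(plus(h(plus(4,true),4),e),h(one,4)), u := h(plus(4,true),4), x := plus(one,e), p := e, q := h(plus(4,true),4), x2 := plus(plus(plus(h(plus(4,true),4),e),h(one,4)),one), y2 := plus(one,e) }, so s := plus(plus(h(plus(4,true),4),e),h(one,4)).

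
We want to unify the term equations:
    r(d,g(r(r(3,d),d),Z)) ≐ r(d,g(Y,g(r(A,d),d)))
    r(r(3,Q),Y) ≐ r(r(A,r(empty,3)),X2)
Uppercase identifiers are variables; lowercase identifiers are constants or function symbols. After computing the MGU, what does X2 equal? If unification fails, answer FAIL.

Decompose r/2: d ≐ d,  g(r(r(3,d),d),Z) ≐ g(Y,g(r(A,d),d)).
Delete trivial equation d ≐ d.
Decompose g/2: r(r(3,d),d) ≐ Y,  Z ≐ g(r(A,d),d).
Bind Y := r(r(3,d),d); substituting into the one remaining equation that mentions Y gives: r(r(3,Q),r(r(3,d),d)) ≐ r(r(A,r(empty,3)),X2).
Bind Z := g(r(A,d),d); no other remaining equation mentions Z.
Decompose r/2: r(3,Q) ≐ r(A,r(empty,3)),  r(r(3,d),d) ≐ X2.
Decompose r/2: 3 ≐ A,  Q ≐ r(empty,3).
Bind A := 3; no other remaining equation mentions A. Substituting into the earlier binding gives Z := g(r(3,d),d).
Bind Q := r(empty,3); no other remaining equation mentions Q.
Bind X2 := r(r(3,d),d).
MGU = { Y := r(r(3,d),d), Z := g(r(3,d),d), A := 3, Q := r(empty,3), X2 := r(r(3,d),d) }, so X2 := r(r(3,d),d).

r(r(3,d),d)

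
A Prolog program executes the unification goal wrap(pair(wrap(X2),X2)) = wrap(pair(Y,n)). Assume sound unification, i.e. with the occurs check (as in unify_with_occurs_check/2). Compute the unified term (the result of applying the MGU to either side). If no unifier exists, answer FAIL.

Decompose wrap/1: pair(wrap(X2),X2) = pair(Y,n).
Decompose pair/2: wrap(X2) = Y,  X2 = n.
Bind Y := wrap(X2); no other remaining equation mentions Y.
Bind X2 := n. Substituting into the earlier binding gives Y := wrap(n).
Applying the MGU to either side gives wrap(pair(wrap(n),n)).

wrap(pair(wrap(n),n))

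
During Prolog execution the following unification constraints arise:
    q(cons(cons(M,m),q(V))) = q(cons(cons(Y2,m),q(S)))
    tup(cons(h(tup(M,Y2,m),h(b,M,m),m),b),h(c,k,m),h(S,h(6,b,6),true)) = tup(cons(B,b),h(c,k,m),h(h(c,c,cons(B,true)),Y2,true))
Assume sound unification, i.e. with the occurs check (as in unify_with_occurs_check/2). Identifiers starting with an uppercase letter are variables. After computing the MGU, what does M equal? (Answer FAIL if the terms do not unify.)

h(6,b,6)

Decompose q/1: cons(cons(M,m),q(V)) = cons(cons(Y2,m),q(S)).
Decompose cons/2: cons(M,m) = cons(Y2,m),  q(V) = q(S).
Decompose cons/2: M = Y2,  m = m.
Bind M := Y2; substituting into the one remaining equation that mentions M gives: tup(cons(h(tup(Y2,Y2,m),h(b,Y2,m),m),b),h(c,k,m),h(S,h(6,b,6),true)) = tup(cons(B,b),h(c,k,m),h(h(c,c,cons(B,true)),Y2,true)).
Delete trivial equation m = m.
Decompose q/1: V = S.
Bind V := S; no other remaining equation mentions V.
Decompose tup/3: cons(h(tup(Y2,Y2,m),h(b,Y2,m),m),b) = cons(B,b),  h(c,k,m) = h(c,k,m),  h(S,h(6,b,6),true) = h(h(c,c,cons(B,true)),Y2,true).
Decompose cons/2: h(tup(Y2,Y2,m),h(b,Y2,m),m) = B,  b = b.
Bind B := h(tup(Y2,Y2,m),h(b,Y2,m),m); substituting into the one remaining equation that mentions B gives: h(S,h(6,b,6),true) = h(h(c,c,cons(h(tup(Y2,Y2,m),h(b,Y2,m),m),true)),Y2,true).
Delete trivial equation b = b.
Delete trivial equation h(c,k,m) = h(c,k,m).
Decompose h/3: S = h(c,c,cons(h(tup(Y2,Y2,m),h(b,Y2,m),m),true)),  h(6,b,6) = Y2,  true = true.
Bind S := h(c,c,cons(h(tup(Y2,Y2,m),h(b,Y2,m),m),true)); no other remaining equation mentions S. Substituting into the earlier binding gives V := h(c,c,cons(h(tup(Y2,Y2,m),h(b,Y2,m),m),true)).
Bind Y2 := h(6,b,6); no other remaining equation mentions Y2. Substituting into the earlier bindings gives M := h(6,b,6), V := h(c,c,cons(h(tup(h(6,b,6),h(6,b,6),m),h(b,h(6,b,6),m),m),true)), B := h(tup(h(6,b,6),h(6,b,6),m),h(b,h(6,b,6),m),m), S := h(c,c,cons(h(tup(h(6,b,6),h(6,b,6),m),h(b,h(6,b,6),m),m),true)).
Delete trivial equation true = true.
MGU = { M = h(6,b,6), V = h(c,c,cons(h(tup(h(6,b,6),h(6,b,6),m),h(b,h(6,b,6),m),m),true)), B = h(tup(h(6,b,6),h(6,b,6),m),h(b,h(6,b,6),m),m), S = h(c,c,cons(h(tup(h(6,b,6),h(6,b,6),m),h(b,h(6,b,6),m),m),true)), Y2 = h(6,b,6) }, so M = h(6,b,6).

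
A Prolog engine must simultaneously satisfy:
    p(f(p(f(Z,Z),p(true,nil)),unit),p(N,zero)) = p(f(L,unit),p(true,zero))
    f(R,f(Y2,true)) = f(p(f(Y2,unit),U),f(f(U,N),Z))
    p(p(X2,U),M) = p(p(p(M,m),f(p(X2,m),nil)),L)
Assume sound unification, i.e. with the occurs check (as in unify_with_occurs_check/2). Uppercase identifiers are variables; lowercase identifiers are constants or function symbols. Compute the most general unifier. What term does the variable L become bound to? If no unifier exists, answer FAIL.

p(f(true,true),p(true,nil))

Decompose p/2: f(p(f(Z,Z),p(true,nil)),unit) = f(L,unit),  p(N,zero) = p(true,zero).
Decompose f/2: p(f(Z,Z),p(true,nil)) = L,  unit = unit.
Bind L := p(f(Z,Z),p(true,nil)); substituting into the one remaining equation that mentions L gives: p(p(X2,U),M) = p(p(p(M,m),f(p(X2,m),nil)),p(f(Z,Z),p(true,nil))).
Delete trivial equation unit = unit.
Decompose p/2: N = true,  zero = zero.
Bind N := true; substituting into the one remaining equation that mentions N gives: f(R,f(Y2,true)) = f(p(f(Y2,unit),U),f(f(U,true),Z)).
Delete trivial equation zero = zero.
Decompose f/2: R = p(f(Y2,unit),U),  f(Y2,true) = f(f(U,true),Z).
Bind R := p(f(Y2,unit),U); no other remaining equation mentions R.
Decompose f/2: Y2 = f(U,true),  true = Z.
Bind Y2 := f(U,true); no other remaining equation mentions Y2. Substituting into the earlier binding gives R := p(f(f(U,true),unit),U).
Bind Z := true; substituting into the remaining equation gives: p(p(X2,U),M) = p(p(p(M,m),f(p(X2,m),nil)),p(f(true,true),p(true,nil))). Substituting into the earlier binding gives L := p(f(true,true),p(true,nil)).
Decompose p/2: p(X2,U) = p(p(M,m),f(p(X2,m),nil)),  M = p(f(true,true),p(true,nil)).
Decompose p/2: X2 = p(M,m),  U = f(p(X2,m),nil).
Bind X2 := p(M,m); substituting into the one remaining equation that mentions X2 gives: U = f(p(p(M,m),m),nil).
Bind U := f(p(p(M,m),m),nil); no other remaining equation mentions U. Substituting into the earlier bindings gives R := p(f(f(f(p(p(M,m),m),nil),true),unit),f(p(p(M,m),m),nil)), Y2 := f(f(p(p(M,m),m),nil),true).
Bind M := p(f(true,true),p(true,nil)). Substituting into the earlier bindings gives R := p(f(f(f(p(p(p(f(true,true),p(true,nil)),m),m),nil),true),unit),f(p(p(p(f(true,true),p(true,nil)),m),m),nil)), Y2 := f(f(p(p(p(f(true,true),p(true,nil)),m),m),nil),true), X2 := p(p(f(true,true),p(true,nil)),m), U := f(p(p(p(f(true,true),p(true,nil)),m),m),nil).
MGU = { L = p(f(true,true),p(true,nil)), N = true, R = p(f(f(f(p(p(p(f(true,true),p(true,nil)),m),m),nil),true),unit),f(p(p(p(f(true,true),p(true,nil)),m),m),nil)), Y2 = f(f(p(p(p(f(true,true),p(true,nil)),m),m),nil),true), Z = true, X2 = p(p(f(true,true),p(true,nil)),m), U = f(p(p(p(f(true,true),p(true,nil)),m),m),nil), M = p(f(true,true),p(true,nil)) }, so L = p(f(true,true),p(true,nil)).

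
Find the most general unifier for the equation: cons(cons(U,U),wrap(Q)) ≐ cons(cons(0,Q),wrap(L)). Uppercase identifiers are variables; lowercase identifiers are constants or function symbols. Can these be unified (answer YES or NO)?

YES

Decompose cons/2: cons(U,U) ≐ cons(0,Q),  wrap(Q) ≐ wrap(L).
Decompose cons/2: U ≐ 0,  U ≐ Q.
Bind U := 0; substituting into the one remaining equation that mentions U gives: 0 ≐ Q.
Bind Q := 0; substituting into the remaining equation gives: wrap(0) ≐ wrap(L).
Decompose wrap/1: 0 ≐ L.
Bind L := 0.
No equations remain and no clash or occurs-check failure arose, so a unifier exists.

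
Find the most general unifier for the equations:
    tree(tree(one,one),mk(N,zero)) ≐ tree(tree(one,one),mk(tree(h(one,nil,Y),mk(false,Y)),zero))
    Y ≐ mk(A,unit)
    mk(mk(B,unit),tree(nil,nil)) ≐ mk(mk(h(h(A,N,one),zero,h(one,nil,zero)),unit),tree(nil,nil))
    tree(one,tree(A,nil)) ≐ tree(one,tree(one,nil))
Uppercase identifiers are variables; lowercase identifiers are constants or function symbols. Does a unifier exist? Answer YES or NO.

Decompose tree/2: tree(one,one) ≐ tree(one,one),  mk(N,zero) ≐ mk(tree(h(one,nil,Y),mk(false,Y)),zero).
Delete trivial equation tree(one,one) ≐ tree(one,one).
Decompose mk/2: N ≐ tree(h(one,nil,Y),mk(false,Y)),  zero ≐ zero.
Bind N := tree(h(one,nil,Y),mk(false,Y)); substituting into the one remaining equation that mentions N gives: mk(mk(B,unit),tree(nil,nil)) ≐ mk(mk(h(h(A,tree(h(one,nil,Y),mk(false,Y)),one),zero,h(one,nil,zero)),unit),tree(nil,nil)).
Delete trivial equation zero ≐ zero.
Bind Y := mk(A,unit); substituting into the one remaining equation that mentions Y gives: mk(mk(B,unit),tree(nil,nil)) ≐ mk(mk(h(h(A,tree(h(one,nil,mk(A,unit)),mk(false,mk(A,unit))),one),zero,h(one,nil,zero)),unit),tree(nil,nil)). Substituting into the earlier binding gives N := tree(h(one,nil,mk(A,unit)),mk(false,mk(A,unit))).
Decompose mk/2: mk(B,unit) ≐ mk(h(h(A,tree(h(one,nil,mk(A,unit)),mk(false,mk(A,unit))),one),zero,h(one,nil,zero)),unit),  tree(nil,nil) ≐ tree(nil,nil).
Decompose mk/2: B ≐ h(h(A,tree(h(one,nil,mk(A,unit)),mk(false,mk(A,unit))),one),zero,h(one,nil,zero)),  unit ≐ unit.
Bind B := h(h(A,tree(h(one,nil,mk(A,unit)),mk(false,mk(A,unit))),one),zero,h(one,nil,zero)); no other remaining equation mentions B.
Delete trivial equation unit ≐ unit.
Delete trivial equation tree(nil,nil) ≐ tree(nil,nil).
Decompose tree/2: one ≐ one,  tree(A,nil) ≐ tree(one,nil).
Delete trivial equation one ≐ one.
Decompose tree/2: A ≐ one,  nil ≐ nil.
Bind A := one; no other remaining equation mentions A. Substituting into the earlier bindings gives N := tree(h(one,nil,mk(one,unit)),mk(false,mk(one,unit))), Y := mk(one,unit), B := h(h(one,tree(h(one,nil,mk(one,unit)),mk(false,mk(one,unit))),one),zero,h(one,nil,zero)).
Delete trivial equation nil ≐ nil.
No equations remain and no clash or occurs-check failure arose, so a unifier exists.

YES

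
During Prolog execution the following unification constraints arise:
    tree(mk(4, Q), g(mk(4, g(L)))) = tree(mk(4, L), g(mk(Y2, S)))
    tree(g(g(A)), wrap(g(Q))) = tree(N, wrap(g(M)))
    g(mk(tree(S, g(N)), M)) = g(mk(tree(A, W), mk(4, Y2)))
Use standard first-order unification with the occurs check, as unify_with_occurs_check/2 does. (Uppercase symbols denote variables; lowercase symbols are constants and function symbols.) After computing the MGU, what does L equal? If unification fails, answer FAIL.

mk(4, 4)

Decompose tree/2: mk(4, Q) = mk(4, L),  g(mk(4, g(L))) = g(mk(Y2, S)).
Decompose mk/2: 4 = 4,  Q = L.
Delete trivial equation 4 = 4.
Bind Q := L; substituting into the one remaining equation that mentions Q gives: tree(g(g(A)), wrap(g(L))) = tree(N, wrap(g(M))).
Decompose g/1: mk(4, g(L)) = mk(Y2, S).
Decompose mk/2: 4 = Y2,  g(L) = S.
Bind Y2 := 4; substituting into the one remaining equation that mentions Y2 gives: g(mk(tree(S, g(N)), M)) = g(mk(tree(A, W), mk(4, 4))).
Bind S := g(L); substituting into the one remaining equation that mentions S gives: g(mk(tree(g(L), g(N)), M)) = g(mk(tree(A, W), mk(4, 4))).
Decompose tree/2: g(g(A)) = N,  wrap(g(L)) = wrap(g(M)).
Bind N := g(g(A)); substituting into the one remaining equation that mentions N gives: g(mk(tree(g(L), g(g(g(A)))), M)) = g(mk(tree(A, W), mk(4, 4))).
Decompose wrap/1: g(L) = g(M).
Decompose g/1: L = M.
Bind L := M; substituting into the remaining equation gives: g(mk(tree(g(M), g(g(g(A)))), M)) = g(mk(tree(A, W), mk(4, 4))). Substituting into the earlier bindings gives Q := M, S := g(M).
Decompose g/1: mk(tree(g(M), g(g(g(A)))), M) = mk(tree(A, W), mk(4, 4)).
Decompose mk/2: tree(g(M), g(g(g(A)))) = tree(A, W),  M = mk(4, 4).
Decompose tree/2: g(M) = A,  g(g(g(A))) = W.
Bind A := g(M); substituting into the one remaining equation that mentions A gives: g(g(g(g(M)))) = W. Substituting into the earlier binding gives N := g(g(g(M))).
Bind W := g(g(g(g(M)))); no other remaining equation mentions W.
Bind M := mk(4, 4). Substituting into the earlier bindings gives Q := mk(4, 4), S := g(mk(4, 4)), N := g(g(g(mk(4, 4)))), L := mk(4, 4), A := g(mk(4, 4)), W := g(g(g(g(mk(4, 4))))).
MGU = { Q ↦ mk(4, 4), Y2 ↦ 4, S ↦ g(mk(4, 4)), N ↦ g(g(g(mk(4, 4)))), L ↦ mk(4, 4), A ↦ g(mk(4, 4)), W ↦ g(g(g(g(mk(4, 4))))), M ↦ mk(4, 4) }, so L ↦ mk(4, 4).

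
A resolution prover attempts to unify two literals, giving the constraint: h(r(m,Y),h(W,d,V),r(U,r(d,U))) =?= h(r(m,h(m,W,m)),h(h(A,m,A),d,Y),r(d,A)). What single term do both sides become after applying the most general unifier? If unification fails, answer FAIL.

Decompose h/3: r(m,Y) =?= r(m,h(m,W,m)),  h(W,d,V) =?= h(h(A,m,A),d,Y),  r(U,r(d,U)) =?= r(d,A).
Decompose r/2: m =?= m,  Y =?= h(m,W,m).
Delete trivial equation m =?= m.
Bind Y := h(m,W,m); substituting into the one remaining equation that mentions Y gives: h(W,d,V) =?= h(h(A,m,A),d,h(m,W,m)).
Decompose h/3: W =?= h(A,m,A),  d =?= d,  V =?= h(m,W,m).
Bind W := h(A,m,A); substituting into the one remaining equation that mentions W gives: V =?= h(m,h(A,m,A),m). Substituting into the earlier binding gives Y := h(m,h(A,m,A),m).
Delete trivial equation d =?= d.
Bind V := h(m,h(A,m,A),m); no other remaining equation mentions V.
Decompose r/2: U =?= d,  r(d,U) =?= A.
Bind U := d; substituting into the remaining equation gives: r(d,d) =?= A.
Bind A := r(d,d). Substituting into the earlier bindings gives Y := h(m,h(r(d,d),m,r(d,d)),m), W := h(r(d,d),m,r(d,d)), V := h(m,h(r(d,d),m,r(d,d)),m).
Applying the MGU to either side gives h(r(m,h(m,h(r(d,d),m,r(d,d)),m)),h(h(r(d,d),m,r(d,d)),d,h(m,h(r(d,d),m,r(d,d)),m)),r(d,r(d,d))).

h(r(m,h(m,h(r(d,d),m,r(d,d)),m)),h(h(r(d,d),m,r(d,d)),d,h(m,h(r(d,d),m,r(d,d)),m)),r(d,r(d,d)))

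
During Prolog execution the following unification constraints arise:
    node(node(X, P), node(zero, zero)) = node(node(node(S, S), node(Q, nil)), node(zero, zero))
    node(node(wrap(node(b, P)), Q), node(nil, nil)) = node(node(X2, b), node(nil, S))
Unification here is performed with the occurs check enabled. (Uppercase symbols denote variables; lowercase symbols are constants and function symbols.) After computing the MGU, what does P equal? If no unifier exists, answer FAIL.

Decompose node/2: node(X, P) = node(node(S, S), node(Q, nil)),  node(zero, zero) = node(zero, zero).
Decompose node/2: X = node(S, S),  P = node(Q, nil).
Bind X := node(S, S); no other remaining equation mentions X.
Bind P := node(Q, nil); substituting into the one remaining equation that mentions P gives: node(node(wrap(node(b, node(Q, nil))), Q), node(nil, nil)) = node(node(X2, b), node(nil, S)).
Delete trivial equation node(zero, zero) = node(zero, zero).
Decompose node/2: node(wrap(node(b, node(Q, nil))), Q) = node(X2, b),  node(nil, nil) = node(nil, S).
Decompose node/2: wrap(node(b, node(Q, nil))) = X2,  Q = b.
Bind X2 := wrap(node(b, node(Q, nil))); no other remaining equation mentions X2.
Bind Q := b; no other remaining equation mentions Q. Substituting into the earlier bindings gives P := node(b, nil), X2 := wrap(node(b, node(b, nil))).
Decompose node/2: nil = nil,  nil = S.
Delete trivial equation nil = nil.
Bind S := nil. Substituting into the earlier binding gives X := node(nil, nil).
MGU = { X -> node(nil, nil), P -> node(b, nil), X2 -> wrap(node(b, node(b, nil))), Q -> b, S -> nil }, so P -> node(b, nil).

node(b, nil)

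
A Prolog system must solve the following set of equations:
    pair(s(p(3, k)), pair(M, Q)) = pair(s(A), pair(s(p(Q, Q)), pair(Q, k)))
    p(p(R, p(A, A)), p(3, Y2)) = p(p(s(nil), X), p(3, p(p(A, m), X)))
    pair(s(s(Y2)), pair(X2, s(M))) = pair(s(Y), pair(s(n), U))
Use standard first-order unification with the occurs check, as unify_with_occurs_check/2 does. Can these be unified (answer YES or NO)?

Decompose pair/2: s(p(3, k)) = s(A),  pair(M, Q) = pair(s(p(Q, Q)), pair(Q, k)).
Decompose s/1: p(3, k) = A.
Bind A := p(3, k); substituting into the one remaining equation that mentions A gives: p(p(R, p(p(3, k), p(3, k))), p(3, Y2)) = p(p(s(nil), X), p(3, p(p(p(3, k), m), X))).
Decompose pair/2: M = s(p(Q, Q)),  Q = pair(Q, k).
Bind M := s(p(Q, Q)); substituting into the one remaining equation that mentions M gives: pair(s(s(Y2)), pair(X2, s(s(p(Q, Q))))) = pair(s(Y), pair(s(n), U)).
Occurs check fails: Q occurs in pair(Q, k); the equation Q = pair(Q, k) has no finite solution.

NO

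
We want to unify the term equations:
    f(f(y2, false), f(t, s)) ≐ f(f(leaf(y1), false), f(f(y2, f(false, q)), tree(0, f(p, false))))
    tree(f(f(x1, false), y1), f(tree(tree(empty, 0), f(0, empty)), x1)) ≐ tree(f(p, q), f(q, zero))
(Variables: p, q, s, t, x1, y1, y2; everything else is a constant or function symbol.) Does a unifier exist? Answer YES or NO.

YES

Decompose f/2: f(y2, false) ≐ f(leaf(y1), false),  f(t, s) ≐ f(f(y2, f(false, q)), tree(0, f(p, false))).
Decompose f/2: y2 ≐ leaf(y1),  false ≐ false.
Bind y2 := leaf(y1); substituting into the one remaining equation that mentions y2 gives: f(t, s) ≐ f(f(leaf(y1), f(false, q)), tree(0, f(p, false))).
Delete trivial equation false ≐ false.
Decompose f/2: t ≐ f(leaf(y1), f(false, q)),  s ≐ tree(0, f(p, false)).
Bind t := f(leaf(y1), f(false, q)); no other remaining equation mentions t.
Bind s := tree(0, f(p, false)); no other remaining equation mentions s.
Decompose tree/2: f(f(x1, false), y1) ≐ f(p, q),  f(tree(tree(empty, 0), f(0, empty)), x1) ≐ f(q, zero).
Decompose f/2: f(x1, false) ≐ p,  y1 ≐ q.
Bind p := f(x1, false); no other remaining equation mentions p. Substituting into the earlier binding gives s := tree(0, f(f(x1, false), false)).
Bind y1 := q; no other remaining equation mentions y1. Substituting into the earlier bindings gives y2 := leaf(q), t := f(leaf(q), f(false, q)).
Decompose f/2: tree(tree(empty, 0), f(0, empty)) ≐ q,  x1 ≐ zero.
Bind q := tree(tree(empty, 0), f(0, empty)); no other remaining equation mentions q. Substituting into the earlier bindings gives y2 := leaf(tree(tree(empty, 0), f(0, empty))), t := f(leaf(tree(tree(empty, 0), f(0, empty))), f(false, tree(tree(empty, 0), f(0, empty)))), y1 := tree(tree(empty, 0), f(0, empty)).
Bind x1 := zero. Substituting into the earlier bindings gives s := tree(0, f(f(zero, false), false)), p := f(zero, false).
No equations remain and no clash or occurs-check failure arose, so a unifier exists.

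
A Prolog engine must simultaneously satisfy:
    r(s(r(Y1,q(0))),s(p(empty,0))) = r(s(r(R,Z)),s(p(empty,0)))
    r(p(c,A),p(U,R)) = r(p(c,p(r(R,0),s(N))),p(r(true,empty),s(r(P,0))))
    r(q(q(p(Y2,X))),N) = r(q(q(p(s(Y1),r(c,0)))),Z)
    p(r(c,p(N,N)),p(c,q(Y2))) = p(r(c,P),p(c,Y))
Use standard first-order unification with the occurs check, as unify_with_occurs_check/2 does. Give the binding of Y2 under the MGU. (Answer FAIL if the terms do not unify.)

Decompose r/2: s(r(Y1,q(0))) = s(r(R,Z)),  s(p(empty,0)) = s(p(empty,0)).
Decompose s/1: r(Y1,q(0)) = r(R,Z).
Decompose r/2: Y1 = R,  q(0) = Z.
Bind Y1 := R; substituting into the one remaining equation that mentions Y1 gives: r(q(q(p(Y2,X))),N) = r(q(q(p(s(R),r(c,0)))),Z).
Bind Z := q(0); substituting into the one remaining equation that mentions Z gives: r(q(q(p(Y2,X))),N) = r(q(q(p(s(R),r(c,0)))),q(0)).
Delete trivial equation s(p(empty,0)) = s(p(empty,0)).
Decompose r/2: p(c,A) = p(c,p(r(R,0),s(N))),  p(U,R) = p(r(true,empty),s(r(P,0))).
Decompose p/2: c = c,  A = p(r(R,0),s(N)).
Delete trivial equation c = c.
Bind A := p(r(R,0),s(N)); no other remaining equation mentions A.
Decompose p/2: U = r(true,empty),  R = s(r(P,0)).
Bind U := r(true,empty); no other remaining equation mentions U.
Bind R := s(r(P,0)); substituting into the one remaining equation that mentions R gives: r(q(q(p(Y2,X))),N) = r(q(q(p(s(s(r(P,0))),r(c,0)))),q(0)). Substituting into the earlier bindings gives Y1 := s(r(P,0)), A := p(r(s(r(P,0)),0),s(N)).
Decompose r/2: q(q(p(Y2,X))) = q(q(p(s(s(r(P,0))),r(c,0)))),  N = q(0).
Decompose q/1: q(p(Y2,X)) = q(p(s(s(r(P,0))),r(c,0))).
Decompose q/1: p(Y2,X) = p(s(s(r(P,0))),r(c,0)).
Decompose p/2: Y2 = s(s(r(P,0))),  X = r(c,0).
Bind Y2 := s(s(r(P,0))); substituting into the one remaining equation that mentions Y2 gives: p(r(c,p(N,N)),p(c,q(s(s(r(P,0)))))) = p(r(c,P),p(c,Y)).
Bind X := r(c,0); no other remaining equation mentions X.
Bind N := q(0); substituting into the remaining equation gives: p(r(c,p(q(0),q(0))),p(c,q(s(s(r(P,0)))))) = p(r(c,P),p(c,Y)). Substituting into the earlier binding gives A := p(r(s(r(P,0)),0),s(q(0))).
Decompose p/2: r(c,p(q(0),q(0))) = r(c,P),  p(c,q(s(s(r(P,0))))) = p(c,Y).
Decompose r/2: c = c,  p(q(0),q(0)) = P.
Delete trivial equation c = c.
Bind P := p(q(0),q(0)); substituting into the remaining equation gives: p(c,q(s(s(r(p(q(0),q(0)),0))))) = p(c,Y). Substituting into the earlier bindings gives Y1 := s(r(p(q(0),q(0)),0)), A := p(r(s(r(p(q(0),q(0)),0)),0),s(q(0))), R := s(r(p(q(0),q(0)),0)), Y2 := s(s(r(p(q(0),q(0)),0))).
Decompose p/2: c = c,  q(s(s(r(p(q(0),q(0)),0)))) = Y.
Delete trivial equation c = c.
Bind Y := q(s(s(r(p(q(0),q(0)),0)))).
MGU = { Y1 = s(r(p(q(0),q(0)),0)), Z = q(0), A = p(r(s(r(p(q(0),q(0)),0)),0),s(q(0))), U = r(true,empty), R = s(r(p(q(0),q(0)),0)), Y2 = s(s(r(p(q(0),q(0)),0))), X = r(c,0), N = q(0), P = p(q(0),q(0)), Y = q(s(s(r(p(q(0),q(0)),0)))) }, so Y2 = s(s(r(p(q(0),q(0)),0))).

s(s(r(p(q(0),q(0)),0)))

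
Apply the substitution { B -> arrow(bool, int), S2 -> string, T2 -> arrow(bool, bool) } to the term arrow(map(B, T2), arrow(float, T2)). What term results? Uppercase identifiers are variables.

arrow(map(arrow(bool, int), arrow(bool, bool)), arrow(float, arrow(bool, bool)))

Replace each occurrence of B with arrow(bool, int).
Replace each occurrence of T2 with arrow(bool, bool).
Result: arrow(map(arrow(bool, int), arrow(bool, bool)), arrow(float, arrow(bool, bool))).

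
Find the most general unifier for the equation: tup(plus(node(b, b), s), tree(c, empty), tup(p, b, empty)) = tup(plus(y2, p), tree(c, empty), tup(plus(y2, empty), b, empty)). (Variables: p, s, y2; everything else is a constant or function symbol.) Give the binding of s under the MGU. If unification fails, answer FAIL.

plus(node(b, b), empty)

Decompose tup/3: plus(node(b, b), s) = plus(y2, p),  tree(c, empty) = tree(c, empty),  tup(p, b, empty) = tup(plus(y2, empty), b, empty).
Decompose plus/2: node(b, b) = y2,  s = p.
Bind y2 := node(b, b); substituting into the one remaining equation that mentions y2 gives: tup(p, b, empty) = tup(plus(node(b, b), empty), b, empty).
Bind s := p; no other remaining equation mentions s.
Delete trivial equation tree(c, empty) = tree(c, empty).
Decompose tup/3: p = plus(node(b, b), empty),  b = b,  empty = empty.
Bind p := plus(node(b, b), empty); no other remaining equation mentions p. Substituting into the earlier binding gives s := plus(node(b, b), empty).
Delete trivial equation b = b.
Delete trivial equation empty = empty.
MGU = { y2 := node(b, b), s := plus(node(b, b), empty), p := plus(node(b, b), empty) }, so s := plus(node(b, b), empty).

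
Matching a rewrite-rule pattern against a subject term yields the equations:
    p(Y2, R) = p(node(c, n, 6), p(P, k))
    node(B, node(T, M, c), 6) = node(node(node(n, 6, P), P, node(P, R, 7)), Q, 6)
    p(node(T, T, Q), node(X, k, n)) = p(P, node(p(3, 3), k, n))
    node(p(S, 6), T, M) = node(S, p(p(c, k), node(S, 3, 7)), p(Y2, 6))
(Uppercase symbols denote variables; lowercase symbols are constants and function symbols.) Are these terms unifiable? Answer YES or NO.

Decompose p/2: Y2 = node(c, n, 6),  R = p(P, k).
Bind Y2 := node(c, n, 6); substituting into the one remaining equation that mentions Y2 gives: node(p(S, 6), T, M) = node(S, p(p(c, k), node(S, 3, 7)), p(node(c, n, 6), 6)).
Bind R := p(P, k); substituting into the one remaining equation that mentions R gives: node(B, node(T, M, c), 6) = node(node(node(n, 6, P), P, node(P, p(P, k), 7)), Q, 6).
Decompose node/3: B = node(node(n, 6, P), P, node(P, p(P, k), 7)),  node(T, M, c) = Q,  6 = 6.
Bind B := node(node(n, 6, P), P, node(P, p(P, k), 7)); no other remaining equation mentions B.
Bind Q := node(T, M, c); substituting into the one remaining equation that mentions Q gives: p(node(T, T, node(T, M, c)), node(X, k, n)) = p(P, node(p(3, 3), k, n)).
Delete trivial equation 6 = 6.
Decompose p/2: node(T, T, node(T, M, c)) = P,  node(X, k, n) = node(p(3, 3), k, n).
Bind P := node(T, T, node(T, M, c)); no other remaining equation mentions P. Substituting into the earlier bindings gives R := p(node(T, T, node(T, M, c)), k), B := node(node(n, 6, node(T, T, node(T, M, c))), node(T, T, node(T, M, c)), node(node(T, T, node(T, M, c)), p(node(T, T, node(T, M, c)), k), 7)).
Decompose node/3: X = p(3, 3),  k = k,  n = n.
Bind X := p(3, 3); no other remaining equation mentions X.
Delete trivial equation k = k.
Delete trivial equation n = n.
Decompose node/3: p(S, 6) = S,  T = p(p(c, k), node(S, 3, 7)),  M = p(node(c, n, 6), 6).
Occurs check fails: S occurs in p(S, 6); the equation S = p(S, 6) has no finite solution.

NO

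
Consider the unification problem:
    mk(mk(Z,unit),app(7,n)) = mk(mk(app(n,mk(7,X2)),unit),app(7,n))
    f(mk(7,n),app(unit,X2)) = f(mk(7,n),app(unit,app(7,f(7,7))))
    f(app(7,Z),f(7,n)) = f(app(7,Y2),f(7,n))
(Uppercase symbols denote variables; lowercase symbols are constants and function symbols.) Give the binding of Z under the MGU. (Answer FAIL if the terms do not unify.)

Decompose mk/2: mk(Z,unit) = mk(app(n,mk(7,X2)),unit),  app(7,n) = app(7,n).
Decompose mk/2: Z = app(n,mk(7,X2)),  unit = unit.
Bind Z := app(n,mk(7,X2)); substituting into the one remaining equation that mentions Z gives: f(app(7,app(n,mk(7,X2))),f(7,n)) = f(app(7,Y2),f(7,n)).
Delete trivial equation unit = unit.
Delete trivial equation app(7,n) = app(7,n).
Decompose f/2: mk(7,n) = mk(7,n),  app(unit,X2) = app(unit,app(7,f(7,7))).
Delete trivial equation mk(7,n) = mk(7,n).
Decompose app/2: unit = unit,  X2 = app(7,f(7,7)).
Delete trivial equation unit = unit.
Bind X2 := app(7,f(7,7)); substituting into the remaining equation gives: f(app(7,app(n,mk(7,app(7,f(7,7))))),f(7,n)) = f(app(7,Y2),f(7,n)). Substituting into the earlier binding gives Z := app(n,mk(7,app(7,f(7,7)))).
Decompose f/2: app(7,app(n,mk(7,app(7,f(7,7))))) = app(7,Y2),  f(7,n) = f(7,n).
Decompose app/2: 7 = 7,  app(n,mk(7,app(7,f(7,7)))) = Y2.
Delete trivial equation 7 = 7.
Bind Y2 := app(n,mk(7,app(7,f(7,7)))); no other remaining equation mentions Y2.
Delete trivial equation f(7,n) = f(7,n).
MGU = { Z := app(n,mk(7,app(7,f(7,7)))), X2 := app(7,f(7,7)), Y2 := app(n,mk(7,app(7,f(7,7)))) }, so Z := app(n,mk(7,app(7,f(7,7)))).

app(n,mk(7,app(7,f(7,7))))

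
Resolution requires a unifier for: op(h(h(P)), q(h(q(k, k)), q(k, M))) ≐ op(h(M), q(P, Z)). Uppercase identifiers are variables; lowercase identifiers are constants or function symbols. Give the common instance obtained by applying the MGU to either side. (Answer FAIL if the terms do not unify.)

op(h(h(h(q(k, k)))), q(h(q(k, k)), q(k, h(h(q(k, k))))))

Decompose op/2: h(h(P)) ≐ h(M),  q(h(q(k, k)), q(k, M)) ≐ q(P, Z).
Decompose h/1: h(P) ≐ M.
Bind M := h(P); substituting into the remaining equation gives: q(h(q(k, k)), q(k, h(P))) ≐ q(P, Z).
Decompose q/2: h(q(k, k)) ≐ P,  q(k, h(P)) ≐ Z.
Bind P := h(q(k, k)); substituting into the remaining equation gives: q(k, h(h(q(k, k)))) ≐ Z. Substituting into the earlier binding gives M := h(h(q(k, k))).
Bind Z := q(k, h(h(q(k, k)))).
Applying the MGU to either side gives op(h(h(h(q(k, k)))), q(h(q(k, k)), q(k, h(h(q(k, k)))))).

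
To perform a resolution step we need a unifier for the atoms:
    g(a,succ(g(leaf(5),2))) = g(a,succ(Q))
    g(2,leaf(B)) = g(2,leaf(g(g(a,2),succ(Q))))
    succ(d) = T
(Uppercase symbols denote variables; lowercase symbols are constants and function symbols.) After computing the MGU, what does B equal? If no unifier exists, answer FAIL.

g(g(a,2),succ(g(leaf(5),2)))

Decompose g/2: a = a,  succ(g(leaf(5),2)) = succ(Q).
Delete trivial equation a = a.
Decompose succ/1: g(leaf(5),2) = Q.
Bind Q := g(leaf(5),2); substituting into the one remaining equation that mentions Q gives: g(2,leaf(B)) = g(2,leaf(g(g(a,2),succ(g(leaf(5),2))))).
Decompose g/2: 2 = 2,  leaf(B) = leaf(g(g(a,2),succ(g(leaf(5),2)))).
Delete trivial equation 2 = 2.
Decompose leaf/1: B = g(g(a,2),succ(g(leaf(5),2))).
Bind B := g(g(a,2),succ(g(leaf(5),2))); no other remaining equation mentions B.
Bind T := succ(d).
MGU = { Q -> g(leaf(5),2), B -> g(g(a,2),succ(g(leaf(5),2))), T -> succ(d) }, so B -> g(g(a,2),succ(g(leaf(5),2))).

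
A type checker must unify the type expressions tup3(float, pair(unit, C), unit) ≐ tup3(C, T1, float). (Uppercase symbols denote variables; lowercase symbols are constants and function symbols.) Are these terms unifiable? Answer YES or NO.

Decompose tup3/3: float ≐ C,  pair(unit, C) ≐ T1,  unit ≐ float.
Bind C := float; substituting into the one remaining equation that mentions C gives: pair(unit, float) ≐ T1.
Bind T1 := pair(unit, float); no other remaining equation mentions T1.
Clash: constants unit and float differ; no unifier exists.

NO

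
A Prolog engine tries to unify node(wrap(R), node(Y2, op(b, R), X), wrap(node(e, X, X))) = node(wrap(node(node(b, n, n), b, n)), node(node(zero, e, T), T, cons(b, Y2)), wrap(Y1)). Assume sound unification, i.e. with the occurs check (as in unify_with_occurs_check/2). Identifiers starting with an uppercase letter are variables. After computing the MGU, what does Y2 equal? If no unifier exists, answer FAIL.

Decompose node/3: wrap(R) = wrap(node(node(b, n, n), b, n)),  node(Y2, op(b, R), X) = node(node(zero, e, T), T, cons(b, Y2)),  wrap(node(e, X, X)) = wrap(Y1).
Decompose wrap/1: R = node(node(b, n, n), b, n).
Bind R := node(node(b, n, n), b, n); substituting into the one remaining equation that mentions R gives: node(Y2, op(b, node(node(b, n, n), b, n)), X) = node(node(zero, e, T), T, cons(b, Y2)).
Decompose node/3: Y2 = node(zero, e, T),  op(b, node(node(b, n, n), b, n)) = T,  X = cons(b, Y2).
Bind Y2 := node(zero, e, T); substituting into the one remaining equation that mentions Y2 gives: X = cons(b, node(zero, e, T)).
Bind T := op(b, node(node(b, n, n), b, n)); substituting into the one remaining equation that mentions T gives: X = cons(b, node(zero, e, op(b, node(node(b, n, n), b, n)))). Substituting into the earlier binding gives Y2 := node(zero, e, op(b, node(node(b, n, n), b, n))).
Bind X := cons(b, node(zero, e, op(b, node(node(b, n, n), b, n)))); substituting into the remaining equation gives: wrap(node(e, cons(b, node(zero, e, op(b, node(node(b, n, n), b, n)))), cons(b, node(zero, e, op(b, node(node(b, n, n), b, n)))))) = wrap(Y1).
Decompose wrap/1: node(e, cons(b, node(zero, e, op(b, node(node(b, n, n), b, n)))), cons(b, node(zero, e, op(b, node(node(b, n, n), b, n))))) = Y1.
Bind Y1 := node(e, cons(b, node(zero, e, op(b, node(node(b, n, n), b, n)))), cons(b, node(zero, e, op(b, node(node(b, n, n), b, n))))).
MGU = { R = node(node(b, n, n), b, n), Y2 = node(zero, e, op(b, node(node(b, n, n), b, n))), T = op(b, node(node(b, n, n), b, n)), X = cons(b, node(zero, e, op(b, node(node(b, n, n), b, n)))), Y1 = node(e, cons(b, node(zero, e, op(b, node(node(b, n, n), b, n)))), cons(b, node(zero, e, op(b, node(node(b, n, n), b, n))))) }, so Y2 = node(zero, e, op(b, node(node(b, n, n), b, n))).

node(zero, e, op(b, node(node(b, n, n), b, n)))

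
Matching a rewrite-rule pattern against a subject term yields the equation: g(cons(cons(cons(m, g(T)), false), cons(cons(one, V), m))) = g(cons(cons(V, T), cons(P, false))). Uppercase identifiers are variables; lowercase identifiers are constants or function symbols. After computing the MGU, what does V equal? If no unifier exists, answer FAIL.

FAIL

Decompose g/1: cons(cons(cons(m, g(T)), false), cons(cons(one, V), m)) = cons(cons(V, T), cons(P, false)).
Decompose cons/2: cons(cons(m, g(T)), false) = cons(V, T),  cons(cons(one, V), m) = cons(P, false).
Decompose cons/2: cons(m, g(T)) = V,  false = T.
Bind V := cons(m, g(T)); substituting into the one remaining equation that mentions V gives: cons(cons(one, cons(m, g(T))), m) = cons(P, false).
Bind T := false; substituting into the remaining equation gives: cons(cons(one, cons(m, g(false))), m) = cons(P, false). Substituting into the earlier binding gives V := cons(m, g(false)).
Decompose cons/2: cons(one, cons(m, g(false))) = P,  m = false.
Bind P := cons(one, cons(m, g(false))); no other remaining equation mentions P.
Clash: constants m and false differ; no unifier exists.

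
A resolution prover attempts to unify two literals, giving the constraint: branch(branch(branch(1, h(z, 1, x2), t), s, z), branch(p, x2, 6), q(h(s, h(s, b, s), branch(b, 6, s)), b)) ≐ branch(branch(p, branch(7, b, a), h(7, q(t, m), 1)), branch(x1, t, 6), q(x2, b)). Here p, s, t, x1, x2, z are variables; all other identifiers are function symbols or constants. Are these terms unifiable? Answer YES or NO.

Decompose branch/3: branch(branch(1, h(z, 1, x2), t), s, z) ≐ branch(p, branch(7, b, a), h(7, q(t, m), 1)),  branch(p, x2, 6) ≐ branch(x1, t, 6),  q(h(s, h(s, b, s), branch(b, 6, s)), b) ≐ q(x2, b).
Decompose branch/3: branch(1, h(z, 1, x2), t) ≐ p,  s ≐ branch(7, b, a),  z ≐ h(7, q(t, m), 1).
Bind p := branch(1, h(z, 1, x2), t); substituting into the one remaining equation that mentions p gives: branch(branch(1, h(z, 1, x2), t), x2, 6) ≐ branch(x1, t, 6).
Bind s := branch(7, b, a); substituting into the one remaining equation that mentions s gives: q(h(branch(7, b, a), h(branch(7, b, a), b, branch(7, b, a)), branch(b, 6, branch(7, b, a))), b) ≐ q(x2, b).
Bind z := h(7, q(t, m), 1); substituting into the one remaining equation that mentions z gives: branch(branch(1, h(h(7, q(t, m), 1), 1, x2), t), x2, 6) ≐ branch(x1, t, 6). Substituting into the earlier binding gives p := branch(1, h(h(7, q(t, m), 1), 1, x2), t).
Decompose branch/3: branch(1, h(h(7, q(t, m), 1), 1, x2), t) ≐ x1,  x2 ≐ t,  6 ≐ 6.
Bind x1 := branch(1, h(h(7, q(t, m), 1), 1, x2), t); no other remaining equation mentions x1.
Bind x2 := t; substituting into the one remaining equation that mentions x2 gives: q(h(branch(7, b, a), h(branch(7, b, a), b, branch(7, b, a)), branch(b, 6, branch(7, b, a))), b) ≐ q(t, b). Substituting into the earlier bindings gives p := branch(1, h(h(7, q(t, m), 1), 1, t), t), x1 := branch(1, h(h(7, q(t, m), 1), 1, t), t).
Delete trivial equation 6 ≐ 6.
Decompose q/2: h(branch(7, b, a), h(branch(7, b, a), b, branch(7, b, a)), branch(b, 6, branch(7, b, a))) ≐ t,  b ≐ b.
Bind t := h(branch(7, b, a), h(branch(7, b, a), b, branch(7, b, a)), branch(b, 6, branch(7, b, a))); no other remaining equation mentions t. Substituting into the earlier bindings gives p := branch(1, h(h(7, q(h(branch(7, b, a), h(branch(7, b, a), b, branch(7, b, a)), branch(b, 6, branch(7, b, a))), m), 1), 1, h(branch(7, b, a), h(branch(7, b, a), b, branch(7, b, a)), branch(b, 6, branch(7, b, a)))), h(branch(7, b, a), h(branch(7, b, a), b, branch(7, b, a)), branch(b, 6, branch(7, b, a)))), z := h(7, q(h(branch(7, b, a), h(branch(7, b, a), b, branch(7, b, a)), branch(b, 6, branch(7, b, a))), m), 1), x1 := branch(1, h(h(7, q(h(branch(7, b, a), h(branch(7, b, a), b, branch(7, b, a)), branch(b, 6, branch(7, b, a))), m), 1), 1, h(branch(7, b, a), h(branch(7, b, a), b, branch(7, b, a)), branch(b, 6, branch(7, b, a)))), h(branch(7, b, a), h(branch(7, b, a), b, branch(7, b, a)), branch(b, 6, branch(7, b, a)))), x2 := h(branch(7, b, a), h(branch(7, b, a), b, branch(7, b, a)), branch(b, 6, branch(7, b, a))).
Delete trivial equation b ≐ b.
No equations remain and no clash or occurs-check failure arose, so a unifier exists.

YES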